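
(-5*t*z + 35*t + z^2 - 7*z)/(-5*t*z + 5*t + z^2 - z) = (z - 7)/(z - 1)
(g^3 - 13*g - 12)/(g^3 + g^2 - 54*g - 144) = (g^2 - 3*g - 4)/(g^2 - 2*g - 48)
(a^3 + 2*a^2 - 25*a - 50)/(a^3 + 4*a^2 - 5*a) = (a^2 - 3*a - 10)/(a*(a - 1))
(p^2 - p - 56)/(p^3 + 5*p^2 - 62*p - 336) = 1/(p + 6)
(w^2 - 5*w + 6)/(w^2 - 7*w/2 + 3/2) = 2*(w - 2)/(2*w - 1)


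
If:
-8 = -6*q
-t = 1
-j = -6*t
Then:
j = -6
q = 4/3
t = -1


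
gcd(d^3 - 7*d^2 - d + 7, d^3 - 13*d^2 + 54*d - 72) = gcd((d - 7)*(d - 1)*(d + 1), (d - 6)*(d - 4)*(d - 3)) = 1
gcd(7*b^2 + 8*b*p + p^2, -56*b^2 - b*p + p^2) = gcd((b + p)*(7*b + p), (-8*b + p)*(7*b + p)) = 7*b + p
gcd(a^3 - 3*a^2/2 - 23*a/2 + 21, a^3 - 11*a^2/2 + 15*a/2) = a - 3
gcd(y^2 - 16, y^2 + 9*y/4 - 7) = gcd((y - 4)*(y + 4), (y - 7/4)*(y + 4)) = y + 4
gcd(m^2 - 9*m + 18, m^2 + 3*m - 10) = 1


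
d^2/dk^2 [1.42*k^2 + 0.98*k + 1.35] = 2.84000000000000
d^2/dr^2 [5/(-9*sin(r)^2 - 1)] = 90*(18*sin(r)^4 - 29*sin(r)^2 + 1)/(9*sin(r)^2 + 1)^3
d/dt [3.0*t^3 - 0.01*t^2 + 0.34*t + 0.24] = 9.0*t^2 - 0.02*t + 0.34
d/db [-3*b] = -3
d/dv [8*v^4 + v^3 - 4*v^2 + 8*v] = 32*v^3 + 3*v^2 - 8*v + 8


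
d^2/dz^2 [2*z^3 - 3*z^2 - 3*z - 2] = 12*z - 6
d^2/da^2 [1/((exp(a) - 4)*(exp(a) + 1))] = (4*exp(3*a) - 9*exp(2*a) + 25*exp(a) - 12)*exp(a)/(exp(6*a) - 9*exp(5*a) + 15*exp(4*a) + 45*exp(3*a) - 60*exp(2*a) - 144*exp(a) - 64)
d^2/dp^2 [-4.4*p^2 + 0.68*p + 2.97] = -8.80000000000000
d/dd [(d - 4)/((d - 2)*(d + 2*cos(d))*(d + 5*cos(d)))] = ((4 - d)*(d + 2*cos(d))*(d + 5*cos(d)) + (d - 4)*(d - 2)*(d + 2*cos(d))*(5*sin(d) - 1) + (d - 4)*(d - 2)*(d + 5*cos(d))*(2*sin(d) - 1) + (d - 2)*(d + 2*cos(d))*(d + 5*cos(d)))/((d - 2)^2*(d + 2*cos(d))^2*(d + 5*cos(d))^2)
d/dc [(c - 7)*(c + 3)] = 2*c - 4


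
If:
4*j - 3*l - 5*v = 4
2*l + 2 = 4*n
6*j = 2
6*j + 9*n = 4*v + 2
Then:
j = 1/3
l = -199/207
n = 4/207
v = 1/23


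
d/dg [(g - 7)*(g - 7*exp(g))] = g - (g - 7)*(7*exp(g) - 1) - 7*exp(g)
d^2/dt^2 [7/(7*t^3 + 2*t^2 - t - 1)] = 14*(-(21*t + 2)*(7*t^3 + 2*t^2 - t - 1) + (21*t^2 + 4*t - 1)^2)/(7*t^3 + 2*t^2 - t - 1)^3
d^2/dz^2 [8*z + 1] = 0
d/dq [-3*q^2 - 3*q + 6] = -6*q - 3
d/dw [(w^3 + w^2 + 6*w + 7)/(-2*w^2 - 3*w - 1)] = (-2*w^4 - 6*w^3 + 6*w^2 + 26*w + 15)/(4*w^4 + 12*w^3 + 13*w^2 + 6*w + 1)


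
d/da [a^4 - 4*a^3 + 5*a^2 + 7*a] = 4*a^3 - 12*a^2 + 10*a + 7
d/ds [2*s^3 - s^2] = 2*s*(3*s - 1)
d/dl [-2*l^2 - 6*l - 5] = -4*l - 6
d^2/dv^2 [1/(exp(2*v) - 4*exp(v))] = 4*((1 - exp(v))*(exp(v) - 4) + 2*(exp(v) - 2)^2)*exp(-v)/(exp(v) - 4)^3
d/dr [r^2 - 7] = 2*r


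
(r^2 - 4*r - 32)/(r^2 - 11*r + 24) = (r + 4)/(r - 3)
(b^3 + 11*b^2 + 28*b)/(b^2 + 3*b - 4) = b*(b + 7)/(b - 1)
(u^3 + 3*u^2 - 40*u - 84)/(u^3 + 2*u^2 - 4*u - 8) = (u^2 + u - 42)/(u^2 - 4)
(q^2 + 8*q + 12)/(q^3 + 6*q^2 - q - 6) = (q + 2)/(q^2 - 1)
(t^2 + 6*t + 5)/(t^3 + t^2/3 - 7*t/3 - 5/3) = 3*(t + 5)/(3*t^2 - 2*t - 5)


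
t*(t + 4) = t^2 + 4*t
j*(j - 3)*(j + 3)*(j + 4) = j^4 + 4*j^3 - 9*j^2 - 36*j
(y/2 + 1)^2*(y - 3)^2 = y^4/4 - y^3/2 - 11*y^2/4 + 3*y + 9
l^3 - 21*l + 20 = (l - 4)*(l - 1)*(l + 5)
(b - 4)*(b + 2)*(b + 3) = b^3 + b^2 - 14*b - 24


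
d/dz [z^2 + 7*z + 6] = 2*z + 7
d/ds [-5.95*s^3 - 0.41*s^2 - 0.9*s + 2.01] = -17.85*s^2 - 0.82*s - 0.9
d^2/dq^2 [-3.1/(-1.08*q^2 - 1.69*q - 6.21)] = (-7.23168*q^2 - 11.31624*q + 3.1*(2.16*q + 1.69)*(4.32*q + 3.38) - 41.58216)/(1.08*q^2 + 1.69*q + 6.21)^3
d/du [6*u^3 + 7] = 18*u^2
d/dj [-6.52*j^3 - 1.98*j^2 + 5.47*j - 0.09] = -19.56*j^2 - 3.96*j + 5.47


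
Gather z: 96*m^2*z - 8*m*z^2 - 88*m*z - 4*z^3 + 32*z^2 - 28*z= -4*z^3 + z^2*(32 - 8*m) + z*(96*m^2 - 88*m - 28)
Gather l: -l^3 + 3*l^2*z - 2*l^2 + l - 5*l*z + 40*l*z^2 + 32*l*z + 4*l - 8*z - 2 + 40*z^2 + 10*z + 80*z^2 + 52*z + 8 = -l^3 + l^2*(3*z - 2) + l*(40*z^2 + 27*z + 5) + 120*z^2 + 54*z + 6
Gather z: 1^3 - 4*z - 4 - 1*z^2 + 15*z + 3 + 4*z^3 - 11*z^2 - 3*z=4*z^3 - 12*z^2 + 8*z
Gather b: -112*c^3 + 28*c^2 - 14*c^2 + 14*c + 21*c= -112*c^3 + 14*c^2 + 35*c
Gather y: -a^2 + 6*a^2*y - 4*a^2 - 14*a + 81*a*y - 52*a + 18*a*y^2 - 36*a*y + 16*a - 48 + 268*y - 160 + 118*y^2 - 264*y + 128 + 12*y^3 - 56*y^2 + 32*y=-5*a^2 - 50*a + 12*y^3 + y^2*(18*a + 62) + y*(6*a^2 + 45*a + 36) - 80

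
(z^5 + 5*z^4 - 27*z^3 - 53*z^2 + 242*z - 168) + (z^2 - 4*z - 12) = z^5 + 5*z^4 - 27*z^3 - 52*z^2 + 238*z - 180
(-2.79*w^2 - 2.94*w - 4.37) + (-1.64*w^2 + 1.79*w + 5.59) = -4.43*w^2 - 1.15*w + 1.22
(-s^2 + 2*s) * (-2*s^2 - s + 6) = 2*s^4 - 3*s^3 - 8*s^2 + 12*s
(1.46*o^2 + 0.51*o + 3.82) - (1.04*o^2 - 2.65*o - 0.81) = 0.42*o^2 + 3.16*o + 4.63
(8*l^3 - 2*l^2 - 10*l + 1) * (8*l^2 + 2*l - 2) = 64*l^5 - 100*l^3 - 8*l^2 + 22*l - 2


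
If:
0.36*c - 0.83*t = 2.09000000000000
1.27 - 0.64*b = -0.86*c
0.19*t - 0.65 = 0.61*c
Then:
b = -0.89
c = -2.14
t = -3.45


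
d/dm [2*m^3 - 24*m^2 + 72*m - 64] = 6*m^2 - 48*m + 72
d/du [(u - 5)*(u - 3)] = 2*u - 8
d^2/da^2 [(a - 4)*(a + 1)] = 2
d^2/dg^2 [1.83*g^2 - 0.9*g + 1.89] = 3.66000000000000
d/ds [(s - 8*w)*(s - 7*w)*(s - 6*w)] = 3*s^2 - 42*s*w + 146*w^2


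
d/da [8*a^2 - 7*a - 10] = 16*a - 7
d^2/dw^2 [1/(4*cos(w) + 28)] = (sin(w)^2 + 7*cos(w) + 1)/(4*(cos(w) + 7)^3)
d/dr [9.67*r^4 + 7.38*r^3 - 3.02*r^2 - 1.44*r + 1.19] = 38.68*r^3 + 22.14*r^2 - 6.04*r - 1.44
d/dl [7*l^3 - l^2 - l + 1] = 21*l^2 - 2*l - 1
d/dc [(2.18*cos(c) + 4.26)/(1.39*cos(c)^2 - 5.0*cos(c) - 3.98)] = (3.0302*cos(c)^2 + 11.8428*cos(c) - 12.6236)*sin(c)/(1.9321*cos(c)^4 - 13.9*cos(c)^3 + 13.9356*cos(c)^2 + 39.8*cos(c) + 15.8404)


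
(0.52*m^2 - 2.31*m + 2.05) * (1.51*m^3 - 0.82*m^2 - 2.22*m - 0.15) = 0.7852*m^5 - 3.9145*m^4 + 3.8353*m^3 + 3.3692*m^2 - 4.2045*m - 0.3075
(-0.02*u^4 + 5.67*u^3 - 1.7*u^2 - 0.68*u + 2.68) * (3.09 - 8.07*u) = 0.1614*u^5 - 45.8187*u^4 + 31.2393*u^3 + 0.234600000000001*u^2 - 23.7288*u + 8.2812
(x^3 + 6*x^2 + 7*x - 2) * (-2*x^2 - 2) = -2*x^5 - 12*x^4 - 16*x^3 - 8*x^2 - 14*x + 4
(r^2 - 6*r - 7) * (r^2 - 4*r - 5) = r^4 - 10*r^3 + 12*r^2 + 58*r + 35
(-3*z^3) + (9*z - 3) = -3*z^3 + 9*z - 3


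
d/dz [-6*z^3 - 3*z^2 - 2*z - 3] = -18*z^2 - 6*z - 2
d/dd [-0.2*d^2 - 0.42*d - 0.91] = -0.4*d - 0.42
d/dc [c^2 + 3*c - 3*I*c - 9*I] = 2*c + 3 - 3*I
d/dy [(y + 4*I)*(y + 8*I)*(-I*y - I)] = -3*I*y^2 + 2*y*(12 - I) + 12 + 32*I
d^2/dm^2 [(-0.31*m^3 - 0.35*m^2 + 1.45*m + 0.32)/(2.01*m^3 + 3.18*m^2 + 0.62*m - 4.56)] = (1.134846*m^6 + 37.466802*m^5 + 39.643632*m^4 + 5.67785200000003*m^3 + 156.096864*m^2 + 108.864288*m + 3.169888)/(8.120601*m^9 + 38.542554*m^8 + 68.492358*m^7 + 0.666360000000026*m^6 - 153.752652*m^5 - 168.766488*m^4 + 71.68076*m^3 + 193.112352*m^2 + 38.676096*m - 94.818816)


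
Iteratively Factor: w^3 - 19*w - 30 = (w + 3)*(w^2 - 3*w - 10) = (w - 5)*(w + 3)*(w + 2)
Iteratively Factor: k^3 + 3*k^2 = (k)*(k^2 + 3*k) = k^2*(k + 3)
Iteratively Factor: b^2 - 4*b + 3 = (b - 1)*(b - 3)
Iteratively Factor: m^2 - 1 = (m + 1)*(m - 1)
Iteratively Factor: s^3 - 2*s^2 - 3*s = (s)*(s^2 - 2*s - 3) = s*(s - 3)*(s + 1)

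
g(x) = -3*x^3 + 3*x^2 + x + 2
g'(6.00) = -287.00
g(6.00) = -532.00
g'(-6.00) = -359.00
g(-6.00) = 752.00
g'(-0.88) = -11.25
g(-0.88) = 5.49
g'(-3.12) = -105.33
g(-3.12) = 119.20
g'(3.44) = -84.86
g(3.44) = -81.18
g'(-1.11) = -16.75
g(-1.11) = 8.69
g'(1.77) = -16.58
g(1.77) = -3.47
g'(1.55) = -11.32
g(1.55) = -0.41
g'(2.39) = -36.07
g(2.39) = -19.43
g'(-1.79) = -38.58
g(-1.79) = 27.03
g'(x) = -9*x^2 + 6*x + 1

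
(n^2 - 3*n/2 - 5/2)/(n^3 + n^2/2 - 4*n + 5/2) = (2*n^2 - 3*n - 5)/(2*n^3 + n^2 - 8*n + 5)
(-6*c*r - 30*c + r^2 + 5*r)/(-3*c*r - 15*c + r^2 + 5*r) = (-6*c + r)/(-3*c + r)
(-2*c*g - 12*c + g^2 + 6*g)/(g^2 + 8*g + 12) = (-2*c + g)/(g + 2)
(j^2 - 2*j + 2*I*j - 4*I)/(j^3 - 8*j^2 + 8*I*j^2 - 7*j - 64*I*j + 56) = (j^2 + 2*j*(-1 + I) - 4*I)/(j^3 + 8*j^2*(-1 + I) - j*(7 + 64*I) + 56)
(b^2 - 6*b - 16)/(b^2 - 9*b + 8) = (b + 2)/(b - 1)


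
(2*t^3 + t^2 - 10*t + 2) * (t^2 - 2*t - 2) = 2*t^5 - 3*t^4 - 16*t^3 + 20*t^2 + 16*t - 4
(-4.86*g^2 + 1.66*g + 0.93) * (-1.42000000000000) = 6.9012*g^2 - 2.3572*g - 1.3206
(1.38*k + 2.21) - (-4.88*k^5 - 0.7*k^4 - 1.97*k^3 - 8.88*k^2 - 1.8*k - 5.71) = 4.88*k^5 + 0.7*k^4 + 1.97*k^3 + 8.88*k^2 + 3.18*k + 7.92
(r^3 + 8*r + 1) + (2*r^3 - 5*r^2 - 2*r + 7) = 3*r^3 - 5*r^2 + 6*r + 8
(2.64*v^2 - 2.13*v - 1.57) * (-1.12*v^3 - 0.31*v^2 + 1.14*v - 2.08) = -2.9568*v^5 + 1.5672*v^4 + 5.4283*v^3 - 7.4327*v^2 + 2.6406*v + 3.2656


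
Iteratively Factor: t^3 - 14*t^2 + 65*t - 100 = (t - 4)*(t^2 - 10*t + 25) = (t - 5)*(t - 4)*(t - 5)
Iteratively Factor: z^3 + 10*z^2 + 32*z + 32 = (z + 2)*(z^2 + 8*z + 16) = (z + 2)*(z + 4)*(z + 4)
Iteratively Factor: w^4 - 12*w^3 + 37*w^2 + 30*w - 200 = (w + 2)*(w^3 - 14*w^2 + 65*w - 100) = (w - 4)*(w + 2)*(w^2 - 10*w + 25) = (w - 5)*(w - 4)*(w + 2)*(w - 5)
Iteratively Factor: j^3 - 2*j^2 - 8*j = (j + 2)*(j^2 - 4*j) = (j - 4)*(j + 2)*(j)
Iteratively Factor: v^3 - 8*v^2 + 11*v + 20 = (v + 1)*(v^2 - 9*v + 20) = (v - 5)*(v + 1)*(v - 4)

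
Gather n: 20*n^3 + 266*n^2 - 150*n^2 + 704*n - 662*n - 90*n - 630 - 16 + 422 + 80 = 20*n^3 + 116*n^2 - 48*n - 144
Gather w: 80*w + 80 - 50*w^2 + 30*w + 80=-50*w^2 + 110*w + 160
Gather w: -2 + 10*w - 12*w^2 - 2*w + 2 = -12*w^2 + 8*w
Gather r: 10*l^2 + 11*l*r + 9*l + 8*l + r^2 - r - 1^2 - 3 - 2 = 10*l^2 + 17*l + r^2 + r*(11*l - 1) - 6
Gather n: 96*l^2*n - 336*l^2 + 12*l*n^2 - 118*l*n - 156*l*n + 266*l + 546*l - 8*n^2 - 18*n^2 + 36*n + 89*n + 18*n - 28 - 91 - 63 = -336*l^2 + 812*l + n^2*(12*l - 26) + n*(96*l^2 - 274*l + 143) - 182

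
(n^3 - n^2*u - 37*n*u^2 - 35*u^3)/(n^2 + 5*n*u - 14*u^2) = (n^3 - n^2*u - 37*n*u^2 - 35*u^3)/(n^2 + 5*n*u - 14*u^2)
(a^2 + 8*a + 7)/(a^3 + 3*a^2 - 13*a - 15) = (a + 7)/(a^2 + 2*a - 15)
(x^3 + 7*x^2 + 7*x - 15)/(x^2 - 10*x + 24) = (x^3 + 7*x^2 + 7*x - 15)/(x^2 - 10*x + 24)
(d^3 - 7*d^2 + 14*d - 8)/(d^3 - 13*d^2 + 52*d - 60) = (d^2 - 5*d + 4)/(d^2 - 11*d + 30)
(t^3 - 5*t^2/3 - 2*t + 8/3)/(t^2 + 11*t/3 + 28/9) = 3*(t^2 - 3*t + 2)/(3*t + 7)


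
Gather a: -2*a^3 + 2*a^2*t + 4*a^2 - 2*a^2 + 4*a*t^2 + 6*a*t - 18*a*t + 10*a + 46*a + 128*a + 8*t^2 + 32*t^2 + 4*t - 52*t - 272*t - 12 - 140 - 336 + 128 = -2*a^3 + a^2*(2*t + 2) + a*(4*t^2 - 12*t + 184) + 40*t^2 - 320*t - 360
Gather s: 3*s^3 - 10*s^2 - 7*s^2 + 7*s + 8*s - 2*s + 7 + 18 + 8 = 3*s^3 - 17*s^2 + 13*s + 33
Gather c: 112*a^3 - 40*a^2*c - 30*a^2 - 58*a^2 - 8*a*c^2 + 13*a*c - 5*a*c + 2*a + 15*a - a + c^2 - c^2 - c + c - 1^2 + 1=112*a^3 - 88*a^2 - 8*a*c^2 + 16*a + c*(-40*a^2 + 8*a)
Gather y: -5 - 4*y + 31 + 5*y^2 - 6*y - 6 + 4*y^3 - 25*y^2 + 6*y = 4*y^3 - 20*y^2 - 4*y + 20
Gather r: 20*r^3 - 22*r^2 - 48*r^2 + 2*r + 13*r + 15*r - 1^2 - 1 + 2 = 20*r^3 - 70*r^2 + 30*r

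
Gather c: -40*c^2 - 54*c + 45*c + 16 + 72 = -40*c^2 - 9*c + 88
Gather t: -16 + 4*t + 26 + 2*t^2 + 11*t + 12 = 2*t^2 + 15*t + 22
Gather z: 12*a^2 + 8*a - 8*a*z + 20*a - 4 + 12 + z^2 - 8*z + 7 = 12*a^2 + 28*a + z^2 + z*(-8*a - 8) + 15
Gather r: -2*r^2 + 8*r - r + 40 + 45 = -2*r^2 + 7*r + 85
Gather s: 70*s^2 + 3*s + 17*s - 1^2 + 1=70*s^2 + 20*s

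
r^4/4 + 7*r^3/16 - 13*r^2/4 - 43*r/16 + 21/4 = (r/4 + 1)*(r - 3)*(r - 1)*(r + 7/4)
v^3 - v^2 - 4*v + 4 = (v - 2)*(v - 1)*(v + 2)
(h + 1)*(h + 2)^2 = h^3 + 5*h^2 + 8*h + 4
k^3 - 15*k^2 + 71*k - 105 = (k - 7)*(k - 5)*(k - 3)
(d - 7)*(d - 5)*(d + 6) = d^3 - 6*d^2 - 37*d + 210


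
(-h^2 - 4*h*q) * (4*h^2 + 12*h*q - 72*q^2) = -4*h^4 - 28*h^3*q + 24*h^2*q^2 + 288*h*q^3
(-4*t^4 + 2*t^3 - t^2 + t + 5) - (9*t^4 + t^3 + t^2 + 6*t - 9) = -13*t^4 + t^3 - 2*t^2 - 5*t + 14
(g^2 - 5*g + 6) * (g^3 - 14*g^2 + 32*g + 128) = g^5 - 19*g^4 + 108*g^3 - 116*g^2 - 448*g + 768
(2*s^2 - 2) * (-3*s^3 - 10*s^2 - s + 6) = -6*s^5 - 20*s^4 + 4*s^3 + 32*s^2 + 2*s - 12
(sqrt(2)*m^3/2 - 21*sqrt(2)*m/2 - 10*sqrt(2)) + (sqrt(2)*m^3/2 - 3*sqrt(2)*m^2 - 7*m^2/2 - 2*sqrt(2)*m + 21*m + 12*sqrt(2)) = sqrt(2)*m^3 - 3*sqrt(2)*m^2 - 7*m^2/2 - 25*sqrt(2)*m/2 + 21*m + 2*sqrt(2)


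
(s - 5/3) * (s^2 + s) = s^3 - 2*s^2/3 - 5*s/3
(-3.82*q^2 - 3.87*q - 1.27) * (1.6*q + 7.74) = -6.112*q^3 - 35.7588*q^2 - 31.9858*q - 9.8298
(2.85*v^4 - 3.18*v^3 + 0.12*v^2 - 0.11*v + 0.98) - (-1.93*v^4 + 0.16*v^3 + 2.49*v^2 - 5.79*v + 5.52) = 4.78*v^4 - 3.34*v^3 - 2.37*v^2 + 5.68*v - 4.54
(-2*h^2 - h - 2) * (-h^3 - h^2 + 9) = 2*h^5 + 3*h^4 + 3*h^3 - 16*h^2 - 9*h - 18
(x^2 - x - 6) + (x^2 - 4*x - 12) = 2*x^2 - 5*x - 18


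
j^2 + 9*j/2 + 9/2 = (j + 3/2)*(j + 3)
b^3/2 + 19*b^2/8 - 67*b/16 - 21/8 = (b/2 + 1/4)*(b - 7/4)*(b + 6)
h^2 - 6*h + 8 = (h - 4)*(h - 2)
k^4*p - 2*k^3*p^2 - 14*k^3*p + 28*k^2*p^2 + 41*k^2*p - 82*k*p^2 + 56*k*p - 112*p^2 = (k - 8)*(k - 7)*(k - 2*p)*(k*p + p)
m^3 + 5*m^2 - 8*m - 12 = (m - 2)*(m + 1)*(m + 6)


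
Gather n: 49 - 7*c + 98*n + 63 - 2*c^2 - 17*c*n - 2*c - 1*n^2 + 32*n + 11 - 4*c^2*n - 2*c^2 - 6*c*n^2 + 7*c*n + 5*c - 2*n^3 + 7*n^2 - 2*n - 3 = -4*c^2 - 4*c - 2*n^3 + n^2*(6 - 6*c) + n*(-4*c^2 - 10*c + 128) + 120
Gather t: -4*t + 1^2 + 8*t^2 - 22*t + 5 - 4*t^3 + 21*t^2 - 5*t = -4*t^3 + 29*t^2 - 31*t + 6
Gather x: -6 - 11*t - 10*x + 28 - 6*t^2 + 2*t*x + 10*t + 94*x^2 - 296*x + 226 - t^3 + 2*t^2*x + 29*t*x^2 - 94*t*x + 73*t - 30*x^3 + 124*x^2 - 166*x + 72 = -t^3 - 6*t^2 + 72*t - 30*x^3 + x^2*(29*t + 218) + x*(2*t^2 - 92*t - 472) + 320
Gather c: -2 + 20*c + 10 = 20*c + 8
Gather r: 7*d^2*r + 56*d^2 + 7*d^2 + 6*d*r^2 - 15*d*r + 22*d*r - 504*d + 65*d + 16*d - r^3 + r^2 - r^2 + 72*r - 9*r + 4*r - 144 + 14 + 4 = 63*d^2 + 6*d*r^2 - 423*d - r^3 + r*(7*d^2 + 7*d + 67) - 126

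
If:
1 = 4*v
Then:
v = 1/4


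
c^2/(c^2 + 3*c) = c/(c + 3)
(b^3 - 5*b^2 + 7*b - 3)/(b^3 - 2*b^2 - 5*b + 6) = (b - 1)/(b + 2)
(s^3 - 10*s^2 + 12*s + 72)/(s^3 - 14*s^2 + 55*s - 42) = (s^2 - 4*s - 12)/(s^2 - 8*s + 7)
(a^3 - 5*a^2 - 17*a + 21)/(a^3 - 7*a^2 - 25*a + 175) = (a^2 + 2*a - 3)/(a^2 - 25)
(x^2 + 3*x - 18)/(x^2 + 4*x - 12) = (x - 3)/(x - 2)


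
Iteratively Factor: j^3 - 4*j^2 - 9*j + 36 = (j - 4)*(j^2 - 9) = (j - 4)*(j - 3)*(j + 3)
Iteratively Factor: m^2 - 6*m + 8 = (m - 2)*(m - 4)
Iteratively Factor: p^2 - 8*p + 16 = (p - 4)*(p - 4)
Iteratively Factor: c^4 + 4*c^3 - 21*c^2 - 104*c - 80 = (c + 4)*(c^3 - 21*c - 20) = (c + 1)*(c + 4)*(c^2 - c - 20) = (c - 5)*(c + 1)*(c + 4)*(c + 4)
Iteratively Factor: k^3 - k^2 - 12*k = (k)*(k^2 - k - 12) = k*(k - 4)*(k + 3)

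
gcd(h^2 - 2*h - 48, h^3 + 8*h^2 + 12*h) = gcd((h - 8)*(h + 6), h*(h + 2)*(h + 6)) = h + 6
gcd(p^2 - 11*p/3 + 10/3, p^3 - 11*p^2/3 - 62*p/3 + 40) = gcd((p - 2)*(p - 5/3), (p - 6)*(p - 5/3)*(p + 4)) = p - 5/3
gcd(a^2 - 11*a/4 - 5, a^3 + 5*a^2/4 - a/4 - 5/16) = a + 5/4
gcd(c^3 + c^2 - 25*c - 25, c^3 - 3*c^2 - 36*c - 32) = c + 1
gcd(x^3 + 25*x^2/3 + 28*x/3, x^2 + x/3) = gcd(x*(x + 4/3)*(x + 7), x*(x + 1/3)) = x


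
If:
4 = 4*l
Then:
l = 1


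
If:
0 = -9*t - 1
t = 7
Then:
No Solution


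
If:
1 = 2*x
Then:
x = 1/2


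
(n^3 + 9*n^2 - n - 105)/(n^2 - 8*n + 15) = (n^2 + 12*n + 35)/(n - 5)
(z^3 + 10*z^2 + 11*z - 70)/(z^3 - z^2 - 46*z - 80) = (z^2 + 5*z - 14)/(z^2 - 6*z - 16)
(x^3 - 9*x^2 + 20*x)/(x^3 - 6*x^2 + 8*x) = (x - 5)/(x - 2)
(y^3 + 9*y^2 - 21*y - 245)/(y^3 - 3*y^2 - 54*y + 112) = (y^2 + 2*y - 35)/(y^2 - 10*y + 16)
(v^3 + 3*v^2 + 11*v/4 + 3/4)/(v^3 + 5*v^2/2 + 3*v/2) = (v + 1/2)/v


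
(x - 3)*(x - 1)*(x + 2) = x^3 - 2*x^2 - 5*x + 6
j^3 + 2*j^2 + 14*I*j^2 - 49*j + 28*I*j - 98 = (j + 2)*(j + 7*I)^2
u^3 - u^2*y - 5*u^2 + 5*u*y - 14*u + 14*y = (u - 7)*(u + 2)*(u - y)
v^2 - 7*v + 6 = (v - 6)*(v - 1)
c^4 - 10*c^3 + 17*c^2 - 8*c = c*(c - 8)*(c - 1)^2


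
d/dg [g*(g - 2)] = 2*g - 2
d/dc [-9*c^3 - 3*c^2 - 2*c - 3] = -27*c^2 - 6*c - 2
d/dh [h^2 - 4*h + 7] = 2*h - 4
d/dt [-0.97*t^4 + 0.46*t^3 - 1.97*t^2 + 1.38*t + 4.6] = -3.88*t^3 + 1.38*t^2 - 3.94*t + 1.38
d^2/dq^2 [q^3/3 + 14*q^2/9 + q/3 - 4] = 2*q + 28/9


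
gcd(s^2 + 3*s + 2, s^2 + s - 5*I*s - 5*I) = s + 1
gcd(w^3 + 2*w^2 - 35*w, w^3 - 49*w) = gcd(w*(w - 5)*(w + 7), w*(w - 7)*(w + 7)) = w^2 + 7*w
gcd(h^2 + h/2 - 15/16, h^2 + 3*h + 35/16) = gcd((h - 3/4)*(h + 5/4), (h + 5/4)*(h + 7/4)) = h + 5/4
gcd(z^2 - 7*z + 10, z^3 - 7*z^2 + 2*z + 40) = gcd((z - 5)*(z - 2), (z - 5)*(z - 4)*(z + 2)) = z - 5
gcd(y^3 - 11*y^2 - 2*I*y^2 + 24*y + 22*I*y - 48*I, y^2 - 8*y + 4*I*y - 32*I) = y - 8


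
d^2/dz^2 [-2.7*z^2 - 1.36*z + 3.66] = -5.40000000000000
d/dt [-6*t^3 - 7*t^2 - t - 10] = -18*t^2 - 14*t - 1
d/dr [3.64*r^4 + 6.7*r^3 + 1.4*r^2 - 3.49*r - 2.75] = 14.56*r^3 + 20.1*r^2 + 2.8*r - 3.49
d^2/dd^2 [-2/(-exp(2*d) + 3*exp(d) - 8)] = 2*((3 - 4*exp(d))*(exp(2*d) - 3*exp(d) + 8) + 2*(2*exp(d) - 3)^2*exp(d))*exp(d)/(exp(2*d) - 3*exp(d) + 8)^3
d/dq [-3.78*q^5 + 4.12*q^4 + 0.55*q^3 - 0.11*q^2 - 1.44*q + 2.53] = -18.9*q^4 + 16.48*q^3 + 1.65*q^2 - 0.22*q - 1.44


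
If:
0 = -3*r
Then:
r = 0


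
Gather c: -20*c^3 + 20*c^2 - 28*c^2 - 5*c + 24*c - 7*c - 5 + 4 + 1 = -20*c^3 - 8*c^2 + 12*c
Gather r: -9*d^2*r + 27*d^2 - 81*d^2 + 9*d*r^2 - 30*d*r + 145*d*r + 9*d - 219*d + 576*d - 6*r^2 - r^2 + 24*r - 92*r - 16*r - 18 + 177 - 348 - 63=-54*d^2 + 366*d + r^2*(9*d - 7) + r*(-9*d^2 + 115*d - 84) - 252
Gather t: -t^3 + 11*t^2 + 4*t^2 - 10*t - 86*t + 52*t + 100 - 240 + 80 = -t^3 + 15*t^2 - 44*t - 60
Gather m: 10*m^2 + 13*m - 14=10*m^2 + 13*m - 14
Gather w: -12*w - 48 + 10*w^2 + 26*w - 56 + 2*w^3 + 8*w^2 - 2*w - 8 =2*w^3 + 18*w^2 + 12*w - 112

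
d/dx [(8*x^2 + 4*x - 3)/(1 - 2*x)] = 2*(-8*x^2 + 8*x - 1)/(4*x^2 - 4*x + 1)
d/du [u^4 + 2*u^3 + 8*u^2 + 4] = 2*u*(2*u^2 + 3*u + 8)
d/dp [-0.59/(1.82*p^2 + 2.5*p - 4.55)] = (2.1476*p + 1.475)/(1.82*p^2 + 2.5*p - 4.55)^2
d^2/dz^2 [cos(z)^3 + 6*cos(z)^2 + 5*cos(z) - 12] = -23*cos(z)/4 - 12*cos(2*z) - 9*cos(3*z)/4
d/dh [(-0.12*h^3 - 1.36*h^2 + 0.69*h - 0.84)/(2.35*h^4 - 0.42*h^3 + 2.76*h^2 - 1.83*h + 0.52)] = (0.282*h^6 + 6.392*h^5 - 5.7669*h^4 + 8.9148*h^3 - 0.661199999999999*h^2 + 3.2224*h - 1.1784)/(5.5225*h^8 - 1.974*h^7 + 13.1484*h^6 - 10.9194*h^5 + 11.5988*h^4 - 10.5384*h^3 + 6.2193*h^2 - 1.9032*h + 0.2704)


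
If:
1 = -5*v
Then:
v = -1/5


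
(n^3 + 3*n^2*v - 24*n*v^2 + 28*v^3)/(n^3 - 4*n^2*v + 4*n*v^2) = (n + 7*v)/n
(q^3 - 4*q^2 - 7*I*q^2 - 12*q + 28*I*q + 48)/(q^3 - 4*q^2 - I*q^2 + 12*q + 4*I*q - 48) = (q - 3*I)/(q + 3*I)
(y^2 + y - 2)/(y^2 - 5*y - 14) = (y - 1)/(y - 7)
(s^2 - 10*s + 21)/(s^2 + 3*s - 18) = (s - 7)/(s + 6)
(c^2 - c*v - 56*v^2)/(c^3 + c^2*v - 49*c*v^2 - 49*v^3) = (-c + 8*v)/(-c^2 + 6*c*v + 7*v^2)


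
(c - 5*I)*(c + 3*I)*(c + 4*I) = c^3 + 2*I*c^2 + 23*c + 60*I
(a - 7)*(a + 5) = a^2 - 2*a - 35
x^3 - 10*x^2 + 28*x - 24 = (x - 6)*(x - 2)^2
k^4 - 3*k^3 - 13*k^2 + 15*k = k*(k - 5)*(k - 1)*(k + 3)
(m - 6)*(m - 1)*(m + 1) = m^3 - 6*m^2 - m + 6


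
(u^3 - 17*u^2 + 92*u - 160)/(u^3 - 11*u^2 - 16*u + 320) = (u^2 - 9*u + 20)/(u^2 - 3*u - 40)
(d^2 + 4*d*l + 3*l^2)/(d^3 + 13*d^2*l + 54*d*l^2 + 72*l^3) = (d + l)/(d^2 + 10*d*l + 24*l^2)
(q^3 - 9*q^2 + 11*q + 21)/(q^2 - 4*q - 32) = (-q^3 + 9*q^2 - 11*q - 21)/(-q^2 + 4*q + 32)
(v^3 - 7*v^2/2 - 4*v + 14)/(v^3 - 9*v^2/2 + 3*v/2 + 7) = (v + 2)/(v + 1)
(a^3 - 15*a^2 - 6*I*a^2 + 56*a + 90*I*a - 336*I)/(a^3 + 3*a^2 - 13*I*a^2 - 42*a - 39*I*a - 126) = (a^2 - 15*a + 56)/(a^2 + a*(3 - 7*I) - 21*I)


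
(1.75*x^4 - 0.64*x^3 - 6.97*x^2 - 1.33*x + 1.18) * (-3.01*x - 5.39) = -5.2675*x^5 - 7.5061*x^4 + 24.4293*x^3 + 41.5716*x^2 + 3.6169*x - 6.3602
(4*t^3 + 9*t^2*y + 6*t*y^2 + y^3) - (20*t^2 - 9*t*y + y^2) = 4*t^3 + 9*t^2*y - 20*t^2 + 6*t*y^2 + 9*t*y + y^3 - y^2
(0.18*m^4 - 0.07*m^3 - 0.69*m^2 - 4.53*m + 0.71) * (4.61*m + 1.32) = 0.8298*m^5 - 0.0851*m^4 - 3.2733*m^3 - 21.7941*m^2 - 2.7065*m + 0.9372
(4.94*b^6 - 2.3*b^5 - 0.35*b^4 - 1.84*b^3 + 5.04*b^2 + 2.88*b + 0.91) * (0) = 0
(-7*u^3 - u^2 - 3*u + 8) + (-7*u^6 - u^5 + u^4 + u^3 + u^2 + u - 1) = -7*u^6 - u^5 + u^4 - 6*u^3 - 2*u + 7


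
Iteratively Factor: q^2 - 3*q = (q)*(q - 3)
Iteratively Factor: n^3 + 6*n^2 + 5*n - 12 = (n + 4)*(n^2 + 2*n - 3) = (n + 3)*(n + 4)*(n - 1)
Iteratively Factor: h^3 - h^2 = (h)*(h^2 - h) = h^2*(h - 1)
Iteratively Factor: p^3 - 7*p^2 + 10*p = (p)*(p^2 - 7*p + 10) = p*(p - 5)*(p - 2)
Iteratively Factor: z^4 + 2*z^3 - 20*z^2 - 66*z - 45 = (z + 3)*(z^3 - z^2 - 17*z - 15) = (z + 3)^2*(z^2 - 4*z - 5) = (z - 5)*(z + 3)^2*(z + 1)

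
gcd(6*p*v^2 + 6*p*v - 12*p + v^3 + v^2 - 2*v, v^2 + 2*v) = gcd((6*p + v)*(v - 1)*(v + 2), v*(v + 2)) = v + 2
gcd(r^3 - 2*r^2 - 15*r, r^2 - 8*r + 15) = r - 5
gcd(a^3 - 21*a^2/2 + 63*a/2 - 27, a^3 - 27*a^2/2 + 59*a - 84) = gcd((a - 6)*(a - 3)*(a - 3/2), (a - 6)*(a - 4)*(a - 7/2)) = a - 6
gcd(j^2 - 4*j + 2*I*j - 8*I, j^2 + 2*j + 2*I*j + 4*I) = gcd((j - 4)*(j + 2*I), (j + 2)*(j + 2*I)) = j + 2*I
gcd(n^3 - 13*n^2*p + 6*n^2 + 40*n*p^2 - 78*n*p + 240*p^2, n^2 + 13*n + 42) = n + 6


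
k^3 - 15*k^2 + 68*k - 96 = (k - 8)*(k - 4)*(k - 3)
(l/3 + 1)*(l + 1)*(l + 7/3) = l^3/3 + 19*l^2/9 + 37*l/9 + 7/3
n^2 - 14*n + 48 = (n - 8)*(n - 6)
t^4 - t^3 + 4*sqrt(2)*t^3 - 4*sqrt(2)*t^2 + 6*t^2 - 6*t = t*(t - 1)*(t + sqrt(2))*(t + 3*sqrt(2))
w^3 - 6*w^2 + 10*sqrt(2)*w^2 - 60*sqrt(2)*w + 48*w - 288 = (w - 6)*(w + 4*sqrt(2))*(w + 6*sqrt(2))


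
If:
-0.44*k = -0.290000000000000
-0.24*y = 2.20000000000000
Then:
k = 0.66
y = -9.17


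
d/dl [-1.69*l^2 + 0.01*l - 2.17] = 0.01 - 3.38*l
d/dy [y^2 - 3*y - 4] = 2*y - 3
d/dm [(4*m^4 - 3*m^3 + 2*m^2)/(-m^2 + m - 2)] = m*(-8*m^4 + 15*m^3 - 38*m^2 + 20*m - 8)/(m^4 - 2*m^3 + 5*m^2 - 4*m + 4)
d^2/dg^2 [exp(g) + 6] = exp(g)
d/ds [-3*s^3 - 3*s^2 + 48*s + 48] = -9*s^2 - 6*s + 48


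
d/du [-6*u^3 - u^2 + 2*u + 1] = -18*u^2 - 2*u + 2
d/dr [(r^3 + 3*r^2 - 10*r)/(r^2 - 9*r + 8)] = (r^4 - 18*r^3 + 7*r^2 + 48*r - 80)/(r^4 - 18*r^3 + 97*r^2 - 144*r + 64)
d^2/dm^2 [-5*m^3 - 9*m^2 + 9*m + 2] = -30*m - 18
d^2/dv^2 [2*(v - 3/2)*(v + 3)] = 4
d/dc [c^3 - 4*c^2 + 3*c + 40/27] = 3*c^2 - 8*c + 3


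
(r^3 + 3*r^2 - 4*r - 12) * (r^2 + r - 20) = r^5 + 4*r^4 - 21*r^3 - 76*r^2 + 68*r + 240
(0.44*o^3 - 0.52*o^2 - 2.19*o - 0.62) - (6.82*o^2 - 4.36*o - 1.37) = 0.44*o^3 - 7.34*o^2 + 2.17*o + 0.75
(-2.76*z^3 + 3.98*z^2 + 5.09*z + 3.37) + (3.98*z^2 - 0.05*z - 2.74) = -2.76*z^3 + 7.96*z^2 + 5.04*z + 0.63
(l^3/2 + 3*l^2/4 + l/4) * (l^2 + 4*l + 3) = l^5/2 + 11*l^4/4 + 19*l^3/4 + 13*l^2/4 + 3*l/4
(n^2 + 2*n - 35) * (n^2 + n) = n^4 + 3*n^3 - 33*n^2 - 35*n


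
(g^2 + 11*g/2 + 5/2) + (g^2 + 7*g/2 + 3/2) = 2*g^2 + 9*g + 4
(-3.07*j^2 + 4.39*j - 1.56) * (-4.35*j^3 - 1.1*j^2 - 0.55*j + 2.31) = 13.3545*j^5 - 15.7195*j^4 + 3.6455*j^3 - 7.7902*j^2 + 10.9989*j - 3.6036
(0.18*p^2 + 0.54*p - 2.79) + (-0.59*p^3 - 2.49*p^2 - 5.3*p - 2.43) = -0.59*p^3 - 2.31*p^2 - 4.76*p - 5.22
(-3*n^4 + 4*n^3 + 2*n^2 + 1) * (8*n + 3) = -24*n^5 + 23*n^4 + 28*n^3 + 6*n^2 + 8*n + 3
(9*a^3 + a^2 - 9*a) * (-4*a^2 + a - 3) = -36*a^5 + 5*a^4 + 10*a^3 - 12*a^2 + 27*a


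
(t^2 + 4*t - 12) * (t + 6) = t^3 + 10*t^2 + 12*t - 72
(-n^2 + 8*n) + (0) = -n^2 + 8*n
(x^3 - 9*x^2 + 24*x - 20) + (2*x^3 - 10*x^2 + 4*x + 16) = 3*x^3 - 19*x^2 + 28*x - 4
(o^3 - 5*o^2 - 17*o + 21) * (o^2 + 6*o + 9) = o^5 + o^4 - 38*o^3 - 126*o^2 - 27*o + 189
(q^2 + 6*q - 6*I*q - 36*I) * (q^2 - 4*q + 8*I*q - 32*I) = q^4 + 2*q^3 + 2*I*q^3 + 24*q^2 + 4*I*q^2 + 96*q - 48*I*q - 1152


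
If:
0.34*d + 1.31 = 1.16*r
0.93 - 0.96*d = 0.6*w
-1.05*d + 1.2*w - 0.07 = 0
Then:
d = 0.60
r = 1.31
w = 0.59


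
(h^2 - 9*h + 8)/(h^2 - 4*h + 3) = (h - 8)/(h - 3)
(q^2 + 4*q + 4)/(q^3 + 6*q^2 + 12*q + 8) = 1/(q + 2)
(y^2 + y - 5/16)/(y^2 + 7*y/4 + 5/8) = (4*y - 1)/(2*(2*y + 1))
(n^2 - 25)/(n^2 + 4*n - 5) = (n - 5)/(n - 1)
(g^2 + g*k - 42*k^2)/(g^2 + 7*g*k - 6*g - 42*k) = (g - 6*k)/(g - 6)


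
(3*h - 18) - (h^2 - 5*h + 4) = -h^2 + 8*h - 22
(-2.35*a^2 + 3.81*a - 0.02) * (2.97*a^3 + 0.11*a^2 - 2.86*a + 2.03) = -6.9795*a^5 + 11.0572*a^4 + 7.0807*a^3 - 15.6693*a^2 + 7.7915*a - 0.0406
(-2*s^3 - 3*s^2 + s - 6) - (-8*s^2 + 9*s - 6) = -2*s^3 + 5*s^2 - 8*s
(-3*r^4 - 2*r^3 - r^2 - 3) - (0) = -3*r^4 - 2*r^3 - r^2 - 3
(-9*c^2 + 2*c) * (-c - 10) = 9*c^3 + 88*c^2 - 20*c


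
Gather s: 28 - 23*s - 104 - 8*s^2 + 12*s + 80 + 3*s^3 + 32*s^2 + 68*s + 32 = 3*s^3 + 24*s^2 + 57*s + 36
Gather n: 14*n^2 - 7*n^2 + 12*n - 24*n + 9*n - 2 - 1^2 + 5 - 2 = 7*n^2 - 3*n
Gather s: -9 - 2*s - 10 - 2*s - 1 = -4*s - 20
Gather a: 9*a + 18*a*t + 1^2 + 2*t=a*(18*t + 9) + 2*t + 1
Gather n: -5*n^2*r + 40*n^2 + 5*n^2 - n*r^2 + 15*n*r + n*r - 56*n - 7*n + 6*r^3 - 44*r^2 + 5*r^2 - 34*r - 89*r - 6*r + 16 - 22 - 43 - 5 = n^2*(45 - 5*r) + n*(-r^2 + 16*r - 63) + 6*r^3 - 39*r^2 - 129*r - 54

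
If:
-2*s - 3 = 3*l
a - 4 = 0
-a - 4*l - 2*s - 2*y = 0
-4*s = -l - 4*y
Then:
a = 4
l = -4/5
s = -3/10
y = -1/10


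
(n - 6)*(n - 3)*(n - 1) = n^3 - 10*n^2 + 27*n - 18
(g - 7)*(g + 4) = g^2 - 3*g - 28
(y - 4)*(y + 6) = y^2 + 2*y - 24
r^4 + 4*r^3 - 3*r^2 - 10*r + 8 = (r - 1)^2*(r + 2)*(r + 4)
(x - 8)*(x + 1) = x^2 - 7*x - 8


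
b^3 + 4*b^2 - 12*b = b*(b - 2)*(b + 6)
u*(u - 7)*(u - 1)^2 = u^4 - 9*u^3 + 15*u^2 - 7*u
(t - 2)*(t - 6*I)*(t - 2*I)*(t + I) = t^4 - 2*t^3 - 7*I*t^3 - 4*t^2 + 14*I*t^2 + 8*t - 12*I*t + 24*I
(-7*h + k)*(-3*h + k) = 21*h^2 - 10*h*k + k^2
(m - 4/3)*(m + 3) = m^2 + 5*m/3 - 4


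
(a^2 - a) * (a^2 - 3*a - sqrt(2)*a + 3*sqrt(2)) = a^4 - 4*a^3 - sqrt(2)*a^3 + 3*a^2 + 4*sqrt(2)*a^2 - 3*sqrt(2)*a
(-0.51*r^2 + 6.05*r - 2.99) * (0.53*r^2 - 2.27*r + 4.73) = -0.2703*r^4 + 4.3642*r^3 - 17.7305*r^2 + 35.4038*r - 14.1427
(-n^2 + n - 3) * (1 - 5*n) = 5*n^3 - 6*n^2 + 16*n - 3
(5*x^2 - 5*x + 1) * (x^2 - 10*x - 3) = 5*x^4 - 55*x^3 + 36*x^2 + 5*x - 3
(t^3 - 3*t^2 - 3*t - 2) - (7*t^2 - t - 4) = t^3 - 10*t^2 - 2*t + 2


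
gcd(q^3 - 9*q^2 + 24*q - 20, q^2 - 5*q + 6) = q - 2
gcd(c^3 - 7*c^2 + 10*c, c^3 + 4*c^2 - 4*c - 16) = c - 2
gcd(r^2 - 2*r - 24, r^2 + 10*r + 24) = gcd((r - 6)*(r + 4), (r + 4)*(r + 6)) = r + 4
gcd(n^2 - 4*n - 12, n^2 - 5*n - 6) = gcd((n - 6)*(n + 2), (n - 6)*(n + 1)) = n - 6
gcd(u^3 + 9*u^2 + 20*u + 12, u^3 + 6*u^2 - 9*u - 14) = u + 1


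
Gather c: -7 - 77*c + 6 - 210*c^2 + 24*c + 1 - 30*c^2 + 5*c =-240*c^2 - 48*c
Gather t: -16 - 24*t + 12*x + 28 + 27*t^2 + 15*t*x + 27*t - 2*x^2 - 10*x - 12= 27*t^2 + t*(15*x + 3) - 2*x^2 + 2*x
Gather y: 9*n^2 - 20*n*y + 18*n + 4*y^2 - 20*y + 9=9*n^2 + 18*n + 4*y^2 + y*(-20*n - 20) + 9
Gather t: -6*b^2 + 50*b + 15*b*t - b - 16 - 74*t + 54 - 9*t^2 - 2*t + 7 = -6*b^2 + 49*b - 9*t^2 + t*(15*b - 76) + 45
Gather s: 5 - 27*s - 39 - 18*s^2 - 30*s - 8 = -18*s^2 - 57*s - 42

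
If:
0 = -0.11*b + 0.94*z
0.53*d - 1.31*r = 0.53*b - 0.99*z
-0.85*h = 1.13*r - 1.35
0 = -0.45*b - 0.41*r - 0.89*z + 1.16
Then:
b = 8.54545454545454*z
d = 6.99309710078233 - 21.8703091662134*z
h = 15.3545584974566*z - 2.17302725968436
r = 2.82926829268293 - 11.549889135255*z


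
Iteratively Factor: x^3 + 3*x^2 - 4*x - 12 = (x + 3)*(x^2 - 4) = (x + 2)*(x + 3)*(x - 2)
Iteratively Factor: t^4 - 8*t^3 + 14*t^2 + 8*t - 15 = (t - 1)*(t^3 - 7*t^2 + 7*t + 15) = (t - 5)*(t - 1)*(t^2 - 2*t - 3) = (t - 5)*(t - 1)*(t + 1)*(t - 3)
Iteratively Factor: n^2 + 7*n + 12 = (n + 4)*(n + 3)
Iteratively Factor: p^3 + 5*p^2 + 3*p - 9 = (p + 3)*(p^2 + 2*p - 3) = (p + 3)^2*(p - 1)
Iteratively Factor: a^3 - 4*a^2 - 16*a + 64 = (a - 4)*(a^2 - 16) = (a - 4)^2*(a + 4)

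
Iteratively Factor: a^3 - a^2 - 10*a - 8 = (a - 4)*(a^2 + 3*a + 2) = (a - 4)*(a + 2)*(a + 1)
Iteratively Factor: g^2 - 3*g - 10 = (g + 2)*(g - 5)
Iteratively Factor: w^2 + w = (w + 1)*(w)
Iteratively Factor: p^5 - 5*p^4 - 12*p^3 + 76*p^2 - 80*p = (p - 2)*(p^4 - 3*p^3 - 18*p^2 + 40*p) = (p - 5)*(p - 2)*(p^3 + 2*p^2 - 8*p) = (p - 5)*(p - 2)^2*(p^2 + 4*p) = (p - 5)*(p - 2)^2*(p + 4)*(p)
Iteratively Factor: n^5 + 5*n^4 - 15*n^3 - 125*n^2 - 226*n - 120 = (n - 5)*(n^4 + 10*n^3 + 35*n^2 + 50*n + 24) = (n - 5)*(n + 3)*(n^3 + 7*n^2 + 14*n + 8) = (n - 5)*(n + 1)*(n + 3)*(n^2 + 6*n + 8) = (n - 5)*(n + 1)*(n + 2)*(n + 3)*(n + 4)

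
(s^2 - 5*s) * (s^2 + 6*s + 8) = s^4 + s^3 - 22*s^2 - 40*s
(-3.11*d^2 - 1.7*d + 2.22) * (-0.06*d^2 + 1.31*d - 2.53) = 0.1866*d^4 - 3.9721*d^3 + 5.5081*d^2 + 7.2092*d - 5.6166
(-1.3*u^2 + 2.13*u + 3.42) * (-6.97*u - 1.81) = 9.061*u^3 - 12.4931*u^2 - 27.6927*u - 6.1902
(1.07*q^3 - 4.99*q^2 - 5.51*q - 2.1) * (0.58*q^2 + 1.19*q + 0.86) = 0.6206*q^5 - 1.6209*q^4 - 8.2137*q^3 - 12.0663*q^2 - 7.2376*q - 1.806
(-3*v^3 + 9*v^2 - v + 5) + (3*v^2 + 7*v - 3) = -3*v^3 + 12*v^2 + 6*v + 2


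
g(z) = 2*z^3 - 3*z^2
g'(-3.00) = 72.00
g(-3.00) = -81.00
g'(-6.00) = 252.00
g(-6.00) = -540.00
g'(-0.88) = 9.93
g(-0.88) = -3.69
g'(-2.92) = 68.68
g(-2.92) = -75.37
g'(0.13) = -0.68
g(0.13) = -0.05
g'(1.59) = 5.63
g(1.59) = 0.46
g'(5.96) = 177.37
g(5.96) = 316.85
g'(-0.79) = 8.48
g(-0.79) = -2.86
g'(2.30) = 17.94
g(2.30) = 8.46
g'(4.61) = 99.85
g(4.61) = 132.19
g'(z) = 6*z^2 - 6*z = 6*z*(z - 1)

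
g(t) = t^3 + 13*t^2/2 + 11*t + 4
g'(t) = 3*t^2 + 13*t + 11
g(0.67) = 14.59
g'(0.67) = 21.06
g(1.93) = 56.63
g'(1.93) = 47.26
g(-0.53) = -0.15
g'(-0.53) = 4.95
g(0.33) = 8.37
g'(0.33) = 15.62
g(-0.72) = -0.92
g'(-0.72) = 3.20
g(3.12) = 131.96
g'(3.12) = 80.76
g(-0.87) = -1.31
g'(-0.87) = 1.96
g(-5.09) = -15.46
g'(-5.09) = 22.55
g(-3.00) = 2.50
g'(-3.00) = -1.00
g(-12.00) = -920.00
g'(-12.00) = 287.00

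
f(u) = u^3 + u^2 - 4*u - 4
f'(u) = 3*u^2 + 2*u - 4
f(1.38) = -4.99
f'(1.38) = 4.47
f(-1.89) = 0.38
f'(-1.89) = 2.94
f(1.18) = -5.68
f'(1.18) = 2.54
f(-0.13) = -3.47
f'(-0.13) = -4.21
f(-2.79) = -6.77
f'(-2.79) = 13.77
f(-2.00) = 0.00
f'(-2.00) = 4.00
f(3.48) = 36.33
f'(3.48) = 39.29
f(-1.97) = 0.12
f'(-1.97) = 3.70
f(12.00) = 1820.00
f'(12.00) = 452.00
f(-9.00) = -616.00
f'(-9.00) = 221.00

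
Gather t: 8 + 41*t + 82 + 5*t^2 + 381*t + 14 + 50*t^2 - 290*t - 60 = 55*t^2 + 132*t + 44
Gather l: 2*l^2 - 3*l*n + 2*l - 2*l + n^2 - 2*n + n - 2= 2*l^2 - 3*l*n + n^2 - n - 2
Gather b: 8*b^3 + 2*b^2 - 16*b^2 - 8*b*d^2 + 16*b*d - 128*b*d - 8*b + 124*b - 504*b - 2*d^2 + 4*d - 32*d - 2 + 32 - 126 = 8*b^3 - 14*b^2 + b*(-8*d^2 - 112*d - 388) - 2*d^2 - 28*d - 96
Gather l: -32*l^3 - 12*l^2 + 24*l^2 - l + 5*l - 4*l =-32*l^3 + 12*l^2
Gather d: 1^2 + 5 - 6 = 0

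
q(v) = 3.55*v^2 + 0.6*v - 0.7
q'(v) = 7.1*v + 0.6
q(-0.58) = 0.15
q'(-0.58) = -3.52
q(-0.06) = -0.72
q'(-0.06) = 0.17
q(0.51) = 0.53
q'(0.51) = 4.22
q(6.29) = 143.53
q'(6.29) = 45.26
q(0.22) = -0.40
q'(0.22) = 2.16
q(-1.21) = 3.77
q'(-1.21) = -7.99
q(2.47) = 22.44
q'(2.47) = 18.14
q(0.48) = 0.41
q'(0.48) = 4.01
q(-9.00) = 281.45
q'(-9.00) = -63.30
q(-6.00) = 123.50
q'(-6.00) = -42.00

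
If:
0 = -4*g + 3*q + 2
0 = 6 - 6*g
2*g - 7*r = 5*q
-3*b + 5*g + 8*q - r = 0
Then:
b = 221/63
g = 1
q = 2/3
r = -4/21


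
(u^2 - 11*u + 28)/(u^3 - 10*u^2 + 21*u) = (u - 4)/(u*(u - 3))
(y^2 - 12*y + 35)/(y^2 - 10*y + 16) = (y^2 - 12*y + 35)/(y^2 - 10*y + 16)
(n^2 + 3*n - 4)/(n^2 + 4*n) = (n - 1)/n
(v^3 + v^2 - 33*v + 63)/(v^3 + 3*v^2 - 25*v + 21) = (v - 3)/(v - 1)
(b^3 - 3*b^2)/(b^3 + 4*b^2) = (b - 3)/(b + 4)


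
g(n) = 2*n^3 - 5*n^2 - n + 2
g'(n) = 6*n^2 - 10*n - 1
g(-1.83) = -25.17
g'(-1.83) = 37.39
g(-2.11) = -36.94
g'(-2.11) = 46.81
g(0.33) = 1.20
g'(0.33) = -3.65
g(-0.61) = 0.30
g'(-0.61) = 7.33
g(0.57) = 0.18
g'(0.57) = -4.75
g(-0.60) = 0.37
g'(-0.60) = 7.16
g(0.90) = -1.49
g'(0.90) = -5.14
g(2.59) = 0.62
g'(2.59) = 13.35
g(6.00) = 248.00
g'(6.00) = 155.00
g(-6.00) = -604.00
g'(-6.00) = 275.00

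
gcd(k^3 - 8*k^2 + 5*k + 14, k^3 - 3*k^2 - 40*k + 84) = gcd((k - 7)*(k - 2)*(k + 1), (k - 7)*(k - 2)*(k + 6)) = k^2 - 9*k + 14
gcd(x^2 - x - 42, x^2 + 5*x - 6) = x + 6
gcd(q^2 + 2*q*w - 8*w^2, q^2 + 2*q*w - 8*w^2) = q^2 + 2*q*w - 8*w^2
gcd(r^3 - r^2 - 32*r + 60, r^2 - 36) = r + 6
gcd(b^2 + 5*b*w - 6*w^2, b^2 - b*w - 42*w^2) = b + 6*w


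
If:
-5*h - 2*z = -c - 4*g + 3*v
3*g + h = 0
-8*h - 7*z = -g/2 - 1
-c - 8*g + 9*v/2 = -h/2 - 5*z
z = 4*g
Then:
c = -108/7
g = 2/7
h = -6/7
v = -86/21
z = 8/7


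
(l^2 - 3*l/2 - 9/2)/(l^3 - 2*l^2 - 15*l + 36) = (l + 3/2)/(l^2 + l - 12)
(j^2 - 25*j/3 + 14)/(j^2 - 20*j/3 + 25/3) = (3*j^2 - 25*j + 42)/(3*j^2 - 20*j + 25)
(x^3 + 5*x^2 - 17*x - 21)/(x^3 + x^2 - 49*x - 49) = (x - 3)/(x - 7)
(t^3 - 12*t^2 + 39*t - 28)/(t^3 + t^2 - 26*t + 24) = (t - 7)/(t + 6)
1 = 1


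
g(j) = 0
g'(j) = 0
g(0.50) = 0.00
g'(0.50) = 0.00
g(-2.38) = 0.00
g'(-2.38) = 0.00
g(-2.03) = 0.00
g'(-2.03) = 0.00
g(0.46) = 0.00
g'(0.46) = 0.00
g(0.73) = 0.00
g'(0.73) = 0.00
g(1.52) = 0.00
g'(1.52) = 0.00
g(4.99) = 0.00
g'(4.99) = 0.00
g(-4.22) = 0.00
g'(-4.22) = 0.00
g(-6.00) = 0.00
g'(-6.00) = 0.00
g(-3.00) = 0.00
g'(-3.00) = 0.00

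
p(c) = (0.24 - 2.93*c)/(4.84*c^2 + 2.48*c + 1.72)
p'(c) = (0.24 - 2.93*c)*(-9.68*c - 2.48)/(4.84*c^2 + 2.48*c + 1.72)^2 - 2.93/(4.84*c^2 + 2.48*c + 1.72)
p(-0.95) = 0.81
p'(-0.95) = 0.67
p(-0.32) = 0.83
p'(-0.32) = -1.70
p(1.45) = -0.26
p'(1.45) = 0.09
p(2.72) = -0.17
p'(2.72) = 0.05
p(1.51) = -0.25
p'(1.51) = 0.09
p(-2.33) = 0.32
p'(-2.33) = 0.16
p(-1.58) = 0.49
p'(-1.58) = 0.34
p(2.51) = -0.19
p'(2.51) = 0.05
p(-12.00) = 0.05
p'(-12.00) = 0.00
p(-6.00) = 0.11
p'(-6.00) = 0.02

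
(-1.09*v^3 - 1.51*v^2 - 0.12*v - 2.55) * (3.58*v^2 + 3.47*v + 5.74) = -3.9022*v^5 - 9.1881*v^4 - 11.9259*v^3 - 18.2128*v^2 - 9.5373*v - 14.637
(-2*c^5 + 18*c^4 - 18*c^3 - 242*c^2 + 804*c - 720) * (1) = -2*c^5 + 18*c^4 - 18*c^3 - 242*c^2 + 804*c - 720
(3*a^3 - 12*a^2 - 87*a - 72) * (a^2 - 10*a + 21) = 3*a^5 - 42*a^4 + 96*a^3 + 546*a^2 - 1107*a - 1512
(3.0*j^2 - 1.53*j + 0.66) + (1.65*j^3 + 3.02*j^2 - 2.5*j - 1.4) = 1.65*j^3 + 6.02*j^2 - 4.03*j - 0.74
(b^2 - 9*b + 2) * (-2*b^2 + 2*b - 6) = -2*b^4 + 20*b^3 - 28*b^2 + 58*b - 12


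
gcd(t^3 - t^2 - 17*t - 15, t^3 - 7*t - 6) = t + 1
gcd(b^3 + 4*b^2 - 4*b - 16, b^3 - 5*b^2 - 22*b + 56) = b^2 + 2*b - 8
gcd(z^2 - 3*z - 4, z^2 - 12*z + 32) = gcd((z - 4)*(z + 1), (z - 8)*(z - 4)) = z - 4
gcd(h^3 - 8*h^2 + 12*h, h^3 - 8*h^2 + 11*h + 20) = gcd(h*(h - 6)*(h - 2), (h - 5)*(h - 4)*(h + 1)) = 1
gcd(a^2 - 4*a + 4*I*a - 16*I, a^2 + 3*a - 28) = a - 4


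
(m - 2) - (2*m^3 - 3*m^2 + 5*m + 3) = -2*m^3 + 3*m^2 - 4*m - 5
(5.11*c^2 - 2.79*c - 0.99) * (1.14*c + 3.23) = 5.8254*c^3 + 13.3247*c^2 - 10.1403*c - 3.1977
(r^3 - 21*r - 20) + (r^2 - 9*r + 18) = r^3 + r^2 - 30*r - 2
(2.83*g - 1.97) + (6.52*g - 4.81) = 9.35*g - 6.78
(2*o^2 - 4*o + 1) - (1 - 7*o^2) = 9*o^2 - 4*o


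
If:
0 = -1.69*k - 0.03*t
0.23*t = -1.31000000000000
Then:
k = 0.10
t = -5.70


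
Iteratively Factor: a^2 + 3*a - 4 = (a - 1)*(a + 4)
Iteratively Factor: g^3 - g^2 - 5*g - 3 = (g + 1)*(g^2 - 2*g - 3) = (g - 3)*(g + 1)*(g + 1)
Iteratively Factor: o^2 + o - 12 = (o + 4)*(o - 3)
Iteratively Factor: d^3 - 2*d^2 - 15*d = (d)*(d^2 - 2*d - 15) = d*(d + 3)*(d - 5)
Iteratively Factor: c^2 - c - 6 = (c - 3)*(c + 2)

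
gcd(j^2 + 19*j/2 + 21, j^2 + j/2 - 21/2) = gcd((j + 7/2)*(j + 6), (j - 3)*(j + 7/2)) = j + 7/2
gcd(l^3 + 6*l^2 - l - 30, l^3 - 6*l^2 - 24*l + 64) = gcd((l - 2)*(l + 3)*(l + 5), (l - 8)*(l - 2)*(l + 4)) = l - 2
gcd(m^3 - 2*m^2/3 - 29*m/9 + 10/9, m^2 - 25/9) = m + 5/3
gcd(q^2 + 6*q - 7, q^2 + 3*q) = 1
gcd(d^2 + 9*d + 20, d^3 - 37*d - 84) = d + 4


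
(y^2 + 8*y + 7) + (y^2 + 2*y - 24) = 2*y^2 + 10*y - 17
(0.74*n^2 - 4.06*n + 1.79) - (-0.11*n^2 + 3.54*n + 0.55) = 0.85*n^2 - 7.6*n + 1.24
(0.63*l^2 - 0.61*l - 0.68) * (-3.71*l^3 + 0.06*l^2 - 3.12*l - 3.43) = -2.3373*l^5 + 2.3009*l^4 + 0.5206*l^3 - 0.2985*l^2 + 4.2139*l + 2.3324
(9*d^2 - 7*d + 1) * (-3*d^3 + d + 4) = -27*d^5 + 21*d^4 + 6*d^3 + 29*d^2 - 27*d + 4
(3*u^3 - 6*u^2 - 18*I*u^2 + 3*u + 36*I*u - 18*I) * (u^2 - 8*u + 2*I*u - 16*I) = 3*u^5 - 30*u^4 - 12*I*u^4 + 87*u^3 + 120*I*u^3 - 384*u^2 - 204*I*u^2 + 612*u + 96*I*u - 288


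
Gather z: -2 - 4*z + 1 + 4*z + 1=0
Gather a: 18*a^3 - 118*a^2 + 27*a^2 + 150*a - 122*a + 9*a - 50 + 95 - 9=18*a^3 - 91*a^2 + 37*a + 36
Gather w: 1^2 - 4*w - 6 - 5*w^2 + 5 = -5*w^2 - 4*w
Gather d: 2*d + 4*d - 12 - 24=6*d - 36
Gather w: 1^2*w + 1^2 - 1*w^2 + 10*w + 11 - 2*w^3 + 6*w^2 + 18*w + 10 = -2*w^3 + 5*w^2 + 29*w + 22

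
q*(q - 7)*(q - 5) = q^3 - 12*q^2 + 35*q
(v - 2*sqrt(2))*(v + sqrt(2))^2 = v^3 - 6*v - 4*sqrt(2)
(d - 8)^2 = d^2 - 16*d + 64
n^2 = n^2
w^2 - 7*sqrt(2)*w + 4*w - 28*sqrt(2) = (w + 4)*(w - 7*sqrt(2))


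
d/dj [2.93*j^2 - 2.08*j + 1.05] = 5.86*j - 2.08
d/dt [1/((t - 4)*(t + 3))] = (1 - 2*t)/(t^4 - 2*t^3 - 23*t^2 + 24*t + 144)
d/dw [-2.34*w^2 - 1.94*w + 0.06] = -4.68*w - 1.94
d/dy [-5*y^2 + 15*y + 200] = 15 - 10*y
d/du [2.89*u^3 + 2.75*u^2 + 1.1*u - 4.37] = 8.67*u^2 + 5.5*u + 1.1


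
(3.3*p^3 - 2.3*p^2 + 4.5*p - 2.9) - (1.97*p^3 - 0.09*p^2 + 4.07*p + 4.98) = 1.33*p^3 - 2.21*p^2 + 0.43*p - 7.88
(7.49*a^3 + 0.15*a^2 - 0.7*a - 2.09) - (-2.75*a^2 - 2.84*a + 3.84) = 7.49*a^3 + 2.9*a^2 + 2.14*a - 5.93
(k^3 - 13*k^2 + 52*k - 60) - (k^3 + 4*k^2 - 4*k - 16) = -17*k^2 + 56*k - 44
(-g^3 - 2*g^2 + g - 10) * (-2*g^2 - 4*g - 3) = 2*g^5 + 8*g^4 + 9*g^3 + 22*g^2 + 37*g + 30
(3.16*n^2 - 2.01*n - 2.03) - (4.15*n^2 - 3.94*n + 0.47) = -0.99*n^2 + 1.93*n - 2.5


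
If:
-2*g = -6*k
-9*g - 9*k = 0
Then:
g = 0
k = 0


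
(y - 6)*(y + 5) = y^2 - y - 30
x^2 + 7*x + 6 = (x + 1)*(x + 6)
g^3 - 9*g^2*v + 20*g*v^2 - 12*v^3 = (g - 6*v)*(g - 2*v)*(g - v)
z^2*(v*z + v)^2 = v^2*z^4 + 2*v^2*z^3 + v^2*z^2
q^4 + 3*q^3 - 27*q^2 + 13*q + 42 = (q - 3)*(q - 2)*(q + 1)*(q + 7)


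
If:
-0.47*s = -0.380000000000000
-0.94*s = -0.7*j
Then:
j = 1.09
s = 0.81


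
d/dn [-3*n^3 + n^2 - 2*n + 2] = -9*n^2 + 2*n - 2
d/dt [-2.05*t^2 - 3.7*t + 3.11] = -4.1*t - 3.7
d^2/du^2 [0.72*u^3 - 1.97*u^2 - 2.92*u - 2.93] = 4.32*u - 3.94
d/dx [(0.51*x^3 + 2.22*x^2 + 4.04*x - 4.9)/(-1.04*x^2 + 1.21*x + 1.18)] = (-0.5304*x^4 + 1.2342*x^3 + 8.6932*x^2 - 4.9528*x + 10.6962)/(1.0816*x^4 - 2.5168*x^3 - 0.9903*x^2 + 2.8556*x + 1.3924)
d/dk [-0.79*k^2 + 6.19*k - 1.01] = 6.19 - 1.58*k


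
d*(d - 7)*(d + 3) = d^3 - 4*d^2 - 21*d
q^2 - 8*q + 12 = (q - 6)*(q - 2)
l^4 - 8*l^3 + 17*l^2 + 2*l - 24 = (l - 4)*(l - 3)*(l - 2)*(l + 1)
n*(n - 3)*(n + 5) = n^3 + 2*n^2 - 15*n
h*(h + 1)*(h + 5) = h^3 + 6*h^2 + 5*h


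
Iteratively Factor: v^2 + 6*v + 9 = (v + 3)*(v + 3)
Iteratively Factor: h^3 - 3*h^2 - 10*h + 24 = (h + 3)*(h^2 - 6*h + 8) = (h - 4)*(h + 3)*(h - 2)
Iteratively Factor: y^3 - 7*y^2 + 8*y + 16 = (y - 4)*(y^2 - 3*y - 4) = (y - 4)^2*(y + 1)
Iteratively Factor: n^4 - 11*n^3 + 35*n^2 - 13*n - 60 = (n - 4)*(n^3 - 7*n^2 + 7*n + 15) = (n - 4)*(n + 1)*(n^2 - 8*n + 15) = (n - 5)*(n - 4)*(n + 1)*(n - 3)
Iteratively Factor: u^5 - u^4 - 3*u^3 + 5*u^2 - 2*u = (u - 1)*(u^4 - 3*u^2 + 2*u) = (u - 1)^2*(u^3 + u^2 - 2*u) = (u - 1)^3*(u^2 + 2*u) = u*(u - 1)^3*(u + 2)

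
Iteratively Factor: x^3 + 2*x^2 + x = (x)*(x^2 + 2*x + 1) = x*(x + 1)*(x + 1)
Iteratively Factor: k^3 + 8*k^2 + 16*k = (k + 4)*(k^2 + 4*k) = k*(k + 4)*(k + 4)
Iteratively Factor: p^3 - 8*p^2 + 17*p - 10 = (p - 5)*(p^2 - 3*p + 2) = (p - 5)*(p - 2)*(p - 1)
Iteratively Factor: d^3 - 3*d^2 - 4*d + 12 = (d + 2)*(d^2 - 5*d + 6) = (d - 3)*(d + 2)*(d - 2)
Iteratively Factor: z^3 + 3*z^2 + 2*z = (z + 2)*(z^2 + z) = (z + 1)*(z + 2)*(z)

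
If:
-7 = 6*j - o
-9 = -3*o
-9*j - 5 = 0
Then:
No Solution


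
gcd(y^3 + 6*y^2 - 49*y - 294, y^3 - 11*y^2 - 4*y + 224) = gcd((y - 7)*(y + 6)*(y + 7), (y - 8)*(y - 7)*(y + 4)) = y - 7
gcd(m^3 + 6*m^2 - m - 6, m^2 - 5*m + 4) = m - 1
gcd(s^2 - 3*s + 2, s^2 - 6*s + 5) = s - 1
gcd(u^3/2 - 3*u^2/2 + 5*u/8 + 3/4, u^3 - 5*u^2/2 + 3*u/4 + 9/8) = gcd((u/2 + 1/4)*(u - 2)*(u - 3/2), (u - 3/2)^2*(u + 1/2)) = u^2 - u - 3/4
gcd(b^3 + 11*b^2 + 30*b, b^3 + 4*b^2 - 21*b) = b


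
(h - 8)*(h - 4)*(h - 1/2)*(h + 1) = h^4 - 23*h^3/2 + 51*h^2/2 + 22*h - 16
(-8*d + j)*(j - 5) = -8*d*j + 40*d + j^2 - 5*j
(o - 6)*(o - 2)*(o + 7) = o^3 - o^2 - 44*o + 84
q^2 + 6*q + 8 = (q + 2)*(q + 4)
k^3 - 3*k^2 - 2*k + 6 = (k - 3)*(k - sqrt(2))*(k + sqrt(2))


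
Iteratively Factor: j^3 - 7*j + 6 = (j + 3)*(j^2 - 3*j + 2) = (j - 1)*(j + 3)*(j - 2)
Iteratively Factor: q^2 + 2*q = (q)*(q + 2)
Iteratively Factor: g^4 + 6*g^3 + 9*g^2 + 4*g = (g + 1)*(g^3 + 5*g^2 + 4*g) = (g + 1)*(g + 4)*(g^2 + g) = g*(g + 1)*(g + 4)*(g + 1)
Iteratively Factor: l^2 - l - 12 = (l + 3)*(l - 4)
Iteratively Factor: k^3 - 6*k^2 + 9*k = (k - 3)*(k^2 - 3*k) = k*(k - 3)*(k - 3)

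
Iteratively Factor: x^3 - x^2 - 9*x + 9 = (x - 3)*(x^2 + 2*x - 3) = (x - 3)*(x + 3)*(x - 1)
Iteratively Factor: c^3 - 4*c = (c)*(c^2 - 4) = c*(c + 2)*(c - 2)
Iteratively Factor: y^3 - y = (y + 1)*(y^2 - y) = (y - 1)*(y + 1)*(y)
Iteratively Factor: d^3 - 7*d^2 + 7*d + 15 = (d + 1)*(d^2 - 8*d + 15) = (d - 5)*(d + 1)*(d - 3)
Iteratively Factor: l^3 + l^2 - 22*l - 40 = (l + 2)*(l^2 - l - 20) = (l + 2)*(l + 4)*(l - 5)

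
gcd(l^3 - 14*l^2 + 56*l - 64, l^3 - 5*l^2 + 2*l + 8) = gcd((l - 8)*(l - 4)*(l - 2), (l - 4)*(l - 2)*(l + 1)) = l^2 - 6*l + 8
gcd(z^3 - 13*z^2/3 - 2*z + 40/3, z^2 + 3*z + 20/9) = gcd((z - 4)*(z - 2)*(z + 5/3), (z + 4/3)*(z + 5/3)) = z + 5/3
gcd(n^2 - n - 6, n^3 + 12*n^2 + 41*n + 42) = n + 2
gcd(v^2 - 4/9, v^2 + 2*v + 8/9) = v + 2/3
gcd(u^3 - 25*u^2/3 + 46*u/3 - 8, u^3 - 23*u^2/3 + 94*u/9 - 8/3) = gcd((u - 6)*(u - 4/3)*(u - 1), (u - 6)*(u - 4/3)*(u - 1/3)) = u^2 - 22*u/3 + 8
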